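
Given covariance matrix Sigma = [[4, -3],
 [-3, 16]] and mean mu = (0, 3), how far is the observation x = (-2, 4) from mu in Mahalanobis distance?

Step 1 — centre the observation: (x - mu) = (-2, 1).

Step 2 — invert Sigma. det(Sigma) = 4·16 - (-3)² = 55.
  Sigma^{-1} = (1/det) · [[d, -b], [-b, a]] = [[0.2909, 0.0545],
 [0.0545, 0.0727]].

Step 3 — form the quadratic (x - mu)^T · Sigma^{-1} · (x - mu):
  Sigma^{-1} · (x - mu) = (-0.5273, -0.0364).
  (x - mu)^T · [Sigma^{-1} · (x - mu)] = (-2)·(-0.5273) + (1)·(-0.0364) = 1.0182.

Step 4 — take square root: d = √(1.0182) ≈ 1.009.

d(x, mu) = √(1.0182) ≈ 1.009


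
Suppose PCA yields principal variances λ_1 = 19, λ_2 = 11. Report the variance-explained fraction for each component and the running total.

Step 1 — total variance = trace(Sigma) = Σ λ_i = 19 + 11 = 30.

Step 2 — fraction explained by component i = λ_i / Σ λ:
  PC1: 19/30 = 0.6333
  PC2: 11/30 = 0.3667

Step 3 — cumulative fraction after k components = (λ_1 + ... + λ_k) / Σ λ:
  k = 1: 19/30 = 0.6333
  k = 2: (19 + 11)/30 = 30/30 = 1

Summary (fraction, with percent):

explained: PC1 0.6333 (63.33%), PC2 0.3667 (36.67%);  cumulative: 0.6333, 1


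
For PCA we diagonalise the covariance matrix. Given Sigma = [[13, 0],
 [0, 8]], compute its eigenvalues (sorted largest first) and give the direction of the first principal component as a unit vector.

Step 1 — characteristic polynomial of 2×2 Sigma:
  det(Sigma - λI) = λ² - trace · λ + det = 0.
  trace = 13 + 8 = 21, det = 13·8 - (0)² = 104.
Step 2 — discriminant:
  Δ = trace² - 4·det = 441 - 416 = 25.
Step 3 — eigenvalues:
  λ = (trace ± √Δ)/2 = (21 ± 5)/2,
  λ_1 = 13,  λ_2 = 8.

Step 4 — unit eigenvector for λ_1: Sigma is diagonal, so its eigenvectors are the coordinate axes. λ_1 = 13 is the diagonal entry on the first coordinate axis, hence
  v_1 = (1, 0) (||v_1|| = 1).

λ_1 = 13,  λ_2 = 8;  v_1 ≈ (1, 0)


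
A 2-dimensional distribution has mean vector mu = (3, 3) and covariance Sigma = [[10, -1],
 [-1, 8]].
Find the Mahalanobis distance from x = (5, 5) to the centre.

Step 1 — centre the observation: (x - mu) = (2, 2).

Step 2 — invert Sigma. det(Sigma) = 10·8 - (-1)² = 79.
  Sigma^{-1} = (1/det) · [[d, -b], [-b, a]] = [[0.1013, 0.0127],
 [0.0127, 0.1266]].

Step 3 — form the quadratic (x - mu)^T · Sigma^{-1} · (x - mu):
  Sigma^{-1} · (x - mu) = (0.2278, 0.2785).
  (x - mu)^T · [Sigma^{-1} · (x - mu)] = (2)·(0.2278) + (2)·(0.2785) = 1.0127.

Step 4 — take square root: d = √(1.0127) ≈ 1.0063.

d(x, mu) = √(1.0127) ≈ 1.0063


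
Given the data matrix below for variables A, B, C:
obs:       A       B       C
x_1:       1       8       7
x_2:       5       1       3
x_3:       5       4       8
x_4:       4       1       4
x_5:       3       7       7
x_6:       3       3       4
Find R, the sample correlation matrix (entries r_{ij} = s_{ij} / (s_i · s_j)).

Step 1 — column means:
  mean(A) = (1 + 5 + 5 + 4 + 3 + 3) / 6 = 21/6 = 3.5
  mean(B) = (8 + 1 + 4 + 1 + 7 + 3) / 6 = 24/6 = 4
  mean(C) = (7 + 3 + 8 + 4 + 7 + 4) / 6 = 33/6 = 5.5

Step 2 — sample variances and covariances s[i,j] = (1/(n-1)) · Σ_k (x_{k,i} - mean_i) · (x_{k,j} - mean_j), with n-1 = 5:
  s[A,A] = ((-2.5)·(-2.5) + (1.5)·(1.5) + (1.5)·(1.5) + (0.5)·(0.5) + (-0.5)·(-0.5) + (-0.5)·(-0.5)) / 5 = 11.5/5 = 2.3
  s[A,B] = ((-2.5)·(4) + (1.5)·(-3) + (1.5)·(0) + (0.5)·(-3) + (-0.5)·(3) + (-0.5)·(-1)) / 5 = -17/5 = -3.4
  s[A,C] = ((-2.5)·(1.5) + (1.5)·(-2.5) + (1.5)·(2.5) + (0.5)·(-1.5) + (-0.5)·(1.5) + (-0.5)·(-1.5)) / 5 = -4.5/5 = -0.9
  s[B,B] = ((4)·(4) + (-3)·(-3) + (0)·(0) + (-3)·(-3) + (3)·(3) + (-1)·(-1)) / 5 = 44/5 = 8.8
  s[B,C] = ((4)·(1.5) + (-3)·(-2.5) + (0)·(2.5) + (-3)·(-1.5) + (3)·(1.5) + (-1)·(-1.5)) / 5 = 24/5 = 4.8
  s[C,C] = ((1.5)·(1.5) + (-2.5)·(-2.5) + (2.5)·(2.5) + (-1.5)·(-1.5) + (1.5)·(1.5) + (-1.5)·(-1.5)) / 5 = 21.5/5 = 4.3
  Sample standard deviations s_i = √(s[i,i]):
  s(A) = √(2.3) = 1.5166
  s(B) = √(8.8) = 2.9665
  s(C) = √(4.3) = 2.0736

Step 3 — r_{ij} = s_{ij} / (s_i · s_j):
  r[A,A] = 1 (diagonal).
  r[A,B] = -3.4 / (1.5166 · 2.9665) = -3.4 / 4.4989 = -0.7557
  r[A,C] = -0.9 / (1.5166 · 2.0736) = -0.9 / 3.1448 = -0.2862
  r[B,B] = 1 (diagonal).
  r[B,C] = 4.8 / (2.9665 · 2.0736) = 4.8 / 6.1514 = 0.7803
  r[C,C] = 1 (diagonal).

R is symmetric with unit diagonal. Assembling:

R = [[1, -0.7557, -0.2862],
 [-0.7557, 1, 0.7803],
 [-0.2862, 0.7803, 1]]


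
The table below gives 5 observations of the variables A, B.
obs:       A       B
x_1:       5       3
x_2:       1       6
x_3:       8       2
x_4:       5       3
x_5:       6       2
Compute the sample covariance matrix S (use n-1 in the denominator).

Step 1 — column means:
  mean(A) = (5 + 1 + 8 + 5 + 6) / 5 = 25/5 = 5
  mean(B) = (3 + 6 + 2 + 3 + 2) / 5 = 16/5 = 3.2

Step 2 — sample covariance S[i,j] = (1/(n-1)) · Σ_k (x_{k,i} - mean_i) · (x_{k,j} - mean_j), with n-1 = 4.
  S[A,A] = ((0)·(0) + (-4)·(-4) + (3)·(3) + (0)·(0) + (1)·(1)) / 4 = 26/4 = 6.5
  S[A,B] = ((0)·(-0.2) + (-4)·(2.8) + (3)·(-1.2) + (0)·(-0.2) + (1)·(-1.2)) / 4 = -16/4 = -4
  S[B,B] = ((-0.2)·(-0.2) + (2.8)·(2.8) + (-1.2)·(-1.2) + (-0.2)·(-0.2) + (-1.2)·(-1.2)) / 4 = 10.8/4 = 2.7

S is symmetric (S[j,i] = S[i,j]). Assembling:

S = [[6.5, -4],
 [-4, 2.7]]


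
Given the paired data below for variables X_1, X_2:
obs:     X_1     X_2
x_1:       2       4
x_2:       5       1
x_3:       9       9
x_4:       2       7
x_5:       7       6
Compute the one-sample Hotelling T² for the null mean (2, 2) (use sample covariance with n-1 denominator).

Step 1 — sample mean vector:
  mean(X_1) = (2 + 5 + 9 + 2 + 7) / 5 = 25/5 = 5
  mean(X_2) = (4 + 1 + 9 + 7 + 6) / 5 = 27/5 = 5.4
  x̄ = (5, 5.4),  deviation x̄ - mu_0 = (5, 5.4) - (2, 2) = (3, 3.4).

Step 2 — sample covariance matrix, S[i,j] = (1/(n-1)) · Σ_k (x_{k,i} - mean_i) · (x_{k,j} - mean_j), divisor n-1 = 4:
  S[X_1,X_1] = ((-3)·(-3) + (0)·(0) + (4)·(4) + (-3)·(-3) + (2)·(2)) / 4 = 38/4 = 9.5
  S[X_1,X_2] = ((-3)·(-1.4) + (0)·(-4.4) + (4)·(3.6) + (-3)·(1.6) + (2)·(0.6)) / 4 = 15/4 = 3.75
  S[X_2,X_2] = ((-1.4)·(-1.4) + (-4.4)·(-4.4) + (3.6)·(3.6) + (1.6)·(1.6) + (0.6)·(0.6)) / 4 = 37.2/4 = 9.3
  S = [[9.5, 3.75],
 [3.75, 9.3]].

Step 3 — invert S. det(S) = 9.5·9.3 - (3.75)² = 74.2875.
  S^{-1} = (1/det) · [[d, -b], [-b, a]] = [[0.1252, -0.0505],
 [-0.0505, 0.1279]].

Step 4 — quadratic form (x̄ - mu_0)^T · S^{-1} · (x̄ - mu_0):
  S^{-1} · (x̄ - mu_0) = (0.2039, 0.2834),
  (x̄ - mu_0)^T · [...] = (3)·(0.2039) + (3.4)·(0.2834) = 1.5752.

Step 5 — scale by n: T² = 5 · 1.5752 = 7.8762.

T² ≈ 7.8762


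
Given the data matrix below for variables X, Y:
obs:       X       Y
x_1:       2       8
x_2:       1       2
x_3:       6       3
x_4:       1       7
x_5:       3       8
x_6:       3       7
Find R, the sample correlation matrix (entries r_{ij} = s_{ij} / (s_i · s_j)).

Step 1 — column means:
  mean(X) = (2 + 1 + 6 + 1 + 3 + 3) / 6 = 16/6 = 2.6667
  mean(Y) = (8 + 2 + 3 + 7 + 8 + 7) / 6 = 35/6 = 5.8333

Step 2 — sample variances and covariances s[i,j] = (1/(n-1)) · Σ_k (x_{k,i} - mean_i) · (x_{k,j} - mean_j), with n-1 = 5:
  s[X,X] = ((-0.6667)·(-0.6667) + (-1.6667)·(-1.6667) + (3.3333)·(3.3333) + (-1.6667)·(-1.6667) + (0.3333)·(0.3333) + (0.3333)·(0.3333)) / 5 = 17.3333/5 = 3.4667
  s[X,Y] = ((-0.6667)·(2.1667) + (-1.6667)·(-3.8333) + (3.3333)·(-2.8333) + (-1.6667)·(1.1667) + (0.3333)·(2.1667) + (0.3333)·(1.1667)) / 5 = -5.3333/5 = -1.0667
  s[Y,Y] = ((2.1667)·(2.1667) + (-3.8333)·(-3.8333) + (-2.8333)·(-2.8333) + (1.1667)·(1.1667) + (2.1667)·(2.1667) + (1.1667)·(1.1667)) / 5 = 34.8333/5 = 6.9667
  Sample standard deviations s_i = √(s[i,i]):
  s(X) = √(3.4667) = 1.8619
  s(Y) = √(6.9667) = 2.6394

Step 3 — r_{ij} = s_{ij} / (s_i · s_j):
  r[X,X] = 1 (diagonal).
  r[X,Y] = -1.0667 / (1.8619 · 2.6394) = -1.0667 / 4.9144 = -0.2171
  r[Y,Y] = 1 (diagonal).

R is symmetric with unit diagonal. Assembling:

R = [[1, -0.2171],
 [-0.2171, 1]]


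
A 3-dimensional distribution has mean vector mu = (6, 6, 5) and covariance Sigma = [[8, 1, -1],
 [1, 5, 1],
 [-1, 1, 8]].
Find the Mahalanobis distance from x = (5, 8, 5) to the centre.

Step 1 — centre the observation: (x - mu) = (-1, 2, 0).

Step 2 — invert Sigma (cofactor / det for 3×3, or solve directly):
  Sigma^{-1} = [[0.1313, -0.0303, 0.0202],
 [-0.0303, 0.2121, -0.0303],
 [0.0202, -0.0303, 0.1313]].

Step 3 — form the quadratic (x - mu)^T · Sigma^{-1} · (x - mu):
  Sigma^{-1} · (x - mu) = (-0.1919, 0.4545, -0.0808).
  (x - mu)^T · [Sigma^{-1} · (x - mu)] = (-1)·(-0.1919) + (2)·(0.4545) + (0)·(-0.0808) = 1.101.

Step 4 — take square root: d = √(1.101) ≈ 1.0493.

d(x, mu) = √(1.101) ≈ 1.0493


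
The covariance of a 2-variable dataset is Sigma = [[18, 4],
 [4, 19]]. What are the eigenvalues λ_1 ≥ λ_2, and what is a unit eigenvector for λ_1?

Step 1 — characteristic polynomial of 2×2 Sigma:
  det(Sigma - λI) = λ² - trace · λ + det = 0.
  trace = 18 + 19 = 37, det = 18·19 - (4)² = 326.
Step 2 — discriminant:
  Δ = trace² - 4·det = 1369 - 1304 = 65.
Step 3 — eigenvalues:
  λ = (trace ± √Δ)/2 = (37 ± 8.0623)/2,
  λ_1 = 22.5311,  λ_2 = 14.4689.

Step 4 — unit eigenvector for λ_1: solve (Sigma - λ_1 I)v = 0. First row:
  (18 - 22.5311)·v_x + (4)·v_y = 0, i.e. (-4.5311)·v_x + (4)·v_y = 0,
  so v ∝ (b, λ_1 - a) = (4, 4.5311) = u.
  ||u|| = √((4)² + (4.5311)²) = √(36.5311) ≈ 6.0441,
  v_1 = u/||u|| ≈ (0.6618, 0.7497) (||v_1|| = 1).

λ_1 = 22.5311,  λ_2 = 14.4689;  v_1 ≈ (0.6618, 0.7497)


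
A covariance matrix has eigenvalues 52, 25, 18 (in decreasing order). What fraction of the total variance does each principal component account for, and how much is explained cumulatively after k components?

Step 1 — total variance = trace(Sigma) = Σ λ_i = 52 + 25 + 18 = 95.

Step 2 — fraction explained by component i = λ_i / Σ λ:
  PC1: 52/95 = 0.5474
  PC2: 25/95 = 0.2632
  PC3: 18/95 = 0.1895

Step 3 — cumulative fraction after k components = (λ_1 + ... + λ_k) / Σ λ:
  k = 1: 52/95 = 0.5474
  k = 2: (52 + 25)/95 = 77/95 = 0.8105
  k = 3: (52 + 25 + 18)/95 = 95/95 = 1

Summary (fraction, with percent):

explained: PC1 0.5474 (54.74%), PC2 0.2632 (26.32%), PC3 0.1895 (18.95%);  cumulative: 0.5474, 0.8105, 1


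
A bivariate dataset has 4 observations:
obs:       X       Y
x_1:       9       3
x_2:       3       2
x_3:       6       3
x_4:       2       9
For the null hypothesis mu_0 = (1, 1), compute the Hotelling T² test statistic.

Step 1 — sample mean vector:
  mean(X) = (9 + 3 + 6 + 2) / 4 = 20/4 = 5
  mean(Y) = (3 + 2 + 3 + 9) / 4 = 17/4 = 4.25
  x̄ = (5, 4.25),  deviation x̄ - mu_0 = (5, 4.25) - (1, 1) = (4, 3.25).

Step 2 — sample covariance matrix, S[i,j] = (1/(n-1)) · Σ_k (x_{k,i} - mean_i) · (x_{k,j} - mean_j), divisor n-1 = 3:
  S[X,X] = ((4)·(4) + (-2)·(-2) + (1)·(1) + (-3)·(-3)) / 3 = 30/3 = 10
  S[X,Y] = ((4)·(-1.25) + (-2)·(-2.25) + (1)·(-1.25) + (-3)·(4.75)) / 3 = -16/3 = -5.3333
  S[Y,Y] = ((-1.25)·(-1.25) + (-2.25)·(-2.25) + (-1.25)·(-1.25) + (4.75)·(4.75)) / 3 = 30.75/3 = 10.25
  S = [[10, -5.3333],
 [-5.3333, 10.25]].

Step 3 — invert S. det(S) = 10·10.25 - (-5.3333)² = 74.0556.
  S^{-1} = (1/det) · [[d, -b], [-b, a]] = [[0.1384, 0.072],
 [0.072, 0.135]].

Step 4 — quadratic form (x̄ - mu_0)^T · S^{-1} · (x̄ - mu_0):
  S^{-1} · (x̄ - mu_0) = (0.7877, 0.7269),
  (x̄ - mu_0)^T · [...] = (4)·(0.7877) + (3.25)·(0.7269) = 5.5133.

Step 5 — scale by n: T² = 4 · 5.5133 = 22.0533.

T² ≈ 22.0533


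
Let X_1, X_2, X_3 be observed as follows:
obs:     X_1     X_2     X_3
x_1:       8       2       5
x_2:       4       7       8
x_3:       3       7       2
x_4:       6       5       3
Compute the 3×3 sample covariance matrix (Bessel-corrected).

Step 1 — column means:
  mean(X_1) = (8 + 4 + 3 + 6) / 4 = 21/4 = 5.25
  mean(X_2) = (2 + 7 + 7 + 5) / 4 = 21/4 = 5.25
  mean(X_3) = (5 + 8 + 2 + 3) / 4 = 18/4 = 4.5

Step 2 — sample covariance S[i,j] = (1/(n-1)) · Σ_k (x_{k,i} - mean_i) · (x_{k,j} - mean_j), with n-1 = 3.
  S[X_1,X_1] = ((2.75)·(2.75) + (-1.25)·(-1.25) + (-2.25)·(-2.25) + (0.75)·(0.75)) / 3 = 14.75/3 = 4.9167
  S[X_1,X_2] = ((2.75)·(-3.25) + (-1.25)·(1.75) + (-2.25)·(1.75) + (0.75)·(-0.25)) / 3 = -15.25/3 = -5.0833
  S[X_1,X_3] = ((2.75)·(0.5) + (-1.25)·(3.5) + (-2.25)·(-2.5) + (0.75)·(-1.5)) / 3 = 1.5/3 = 0.5
  S[X_2,X_2] = ((-3.25)·(-3.25) + (1.75)·(1.75) + (1.75)·(1.75) + (-0.25)·(-0.25)) / 3 = 16.75/3 = 5.5833
  S[X_2,X_3] = ((-3.25)·(0.5) + (1.75)·(3.5) + (1.75)·(-2.5) + (-0.25)·(-1.5)) / 3 = 0.5/3 = 0.1667
  S[X_3,X_3] = ((0.5)·(0.5) + (3.5)·(3.5) + (-2.5)·(-2.5) + (-1.5)·(-1.5)) / 3 = 21/3 = 7

S is symmetric (S[j,i] = S[i,j]). Assembling:

S = [[4.9167, -5.0833, 0.5],
 [-5.0833, 5.5833, 0.1667],
 [0.5, 0.1667, 7]]


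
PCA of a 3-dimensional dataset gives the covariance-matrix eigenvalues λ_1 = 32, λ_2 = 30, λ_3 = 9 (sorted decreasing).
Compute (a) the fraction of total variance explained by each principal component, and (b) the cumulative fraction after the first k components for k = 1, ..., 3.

Step 1 — total variance = trace(Sigma) = Σ λ_i = 32 + 30 + 9 = 71.

Step 2 — fraction explained by component i = λ_i / Σ λ:
  PC1: 32/71 = 0.4507
  PC2: 30/71 = 0.4225
  PC3: 9/71 = 0.1268

Step 3 — cumulative fraction after k components = (λ_1 + ... + λ_k) / Σ λ:
  k = 1: 32/71 = 0.4507
  k = 2: (32 + 30)/71 = 62/71 = 0.8732
  k = 3: (32 + 30 + 9)/71 = 71/71 = 1

Summary (fraction, with percent):

explained: PC1 0.4507 (45.07%), PC2 0.4225 (42.25%), PC3 0.1268 (12.68%);  cumulative: 0.4507, 0.8732, 1


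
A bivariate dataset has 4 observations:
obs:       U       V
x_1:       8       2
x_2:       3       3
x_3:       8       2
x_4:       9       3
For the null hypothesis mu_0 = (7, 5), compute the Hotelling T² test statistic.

Step 1 — sample mean vector:
  mean(U) = (8 + 3 + 8 + 9) / 4 = 28/4 = 7
  mean(V) = (2 + 3 + 2 + 3) / 4 = 10/4 = 2.5
  x̄ = (7, 2.5),  deviation x̄ - mu_0 = (7, 2.5) - (7, 5) = (0, -2.5).

Step 2 — sample covariance matrix, S[i,j] = (1/(n-1)) · Σ_k (x_{k,i} - mean_i) · (x_{k,j} - mean_j), divisor n-1 = 3:
  S[U,U] = ((1)·(1) + (-4)·(-4) + (1)·(1) + (2)·(2)) / 3 = 22/3 = 7.3333
  S[U,V] = ((1)·(-0.5) + (-4)·(0.5) + (1)·(-0.5) + (2)·(0.5)) / 3 = -2/3 = -0.6667
  S[V,V] = ((-0.5)·(-0.5) + (0.5)·(0.5) + (-0.5)·(-0.5) + (0.5)·(0.5)) / 3 = 1/3 = 0.3333
  S = [[7.3333, -0.6667],
 [-0.6667, 0.3333]].

Step 3 — invert S. det(S) = 7.3333·0.3333 - (-0.6667)² = 2.
  S^{-1} = (1/det) · [[d, -b], [-b, a]] = [[0.1667, 0.3333],
 [0.3333, 3.6667]].

Step 4 — quadratic form (x̄ - mu_0)^T · S^{-1} · (x̄ - mu_0):
  S^{-1} · (x̄ - mu_0) = (-0.8333, -9.1667),
  (x̄ - mu_0)^T · [...] = (0)·(-0.8333) + (-2.5)·(-9.1667) = 22.9167.

Step 5 — scale by n: T² = 4 · 22.9167 = 91.6667.

T² ≈ 91.6667


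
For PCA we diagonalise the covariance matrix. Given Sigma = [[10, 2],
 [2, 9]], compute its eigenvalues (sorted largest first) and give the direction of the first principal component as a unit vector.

Step 1 — characteristic polynomial of 2×2 Sigma:
  det(Sigma - λI) = λ² - trace · λ + det = 0.
  trace = 10 + 9 = 19, det = 10·9 - (2)² = 86.
Step 2 — discriminant:
  Δ = trace² - 4·det = 361 - 344 = 17.
Step 3 — eigenvalues:
  λ = (trace ± √Δ)/2 = (19 ± 4.1231)/2,
  λ_1 = 11.5616,  λ_2 = 7.4384.

Step 4 — unit eigenvector for λ_1: solve (Sigma - λ_1 I)v = 0. First row:
  (10 - 11.5616)·v_x + (2)·v_y = 0, i.e. (-1.5616)·v_x + (2)·v_y = 0,
  so v ∝ (b, λ_1 - a) = (2, 1.5616) = u.
  ||u|| = √((2)² + (1.5616)²) = √(6.4384) ≈ 2.5374,
  v_1 = u/||u|| ≈ (0.7882, 0.6154) (||v_1|| = 1).

λ_1 = 11.5616,  λ_2 = 7.4384;  v_1 ≈ (0.7882, 0.6154)


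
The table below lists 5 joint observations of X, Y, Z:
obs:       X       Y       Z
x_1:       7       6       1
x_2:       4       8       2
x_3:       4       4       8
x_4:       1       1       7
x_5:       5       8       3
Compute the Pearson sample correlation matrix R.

Step 1 — column means:
  mean(X) = (7 + 4 + 4 + 1 + 5) / 5 = 21/5 = 4.2
  mean(Y) = (6 + 8 + 4 + 1 + 8) / 5 = 27/5 = 5.4
  mean(Z) = (1 + 2 + 8 + 7 + 3) / 5 = 21/5 = 4.2

Step 2 — sample variances and covariances s[i,j] = (1/(n-1)) · Σ_k (x_{k,i} - mean_i) · (x_{k,j} - mean_j), with n-1 = 4:
  s[X,X] = ((2.8)·(2.8) + (-0.2)·(-0.2) + (-0.2)·(-0.2) + (-3.2)·(-3.2) + (0.8)·(0.8)) / 4 = 18.8/4 = 4.7
  s[X,Y] = ((2.8)·(0.6) + (-0.2)·(2.6) + (-0.2)·(-1.4) + (-3.2)·(-4.4) + (0.8)·(2.6)) / 4 = 17.6/4 = 4.4
  s[X,Z] = ((2.8)·(-3.2) + (-0.2)·(-2.2) + (-0.2)·(3.8) + (-3.2)·(2.8) + (0.8)·(-1.2)) / 4 = -19.2/4 = -4.8
  s[Y,Y] = ((0.6)·(0.6) + (2.6)·(2.6) + (-1.4)·(-1.4) + (-4.4)·(-4.4) + (2.6)·(2.6)) / 4 = 35.2/4 = 8.8
  s[Y,Z] = ((0.6)·(-3.2) + (2.6)·(-2.2) + (-1.4)·(3.8) + (-4.4)·(2.8) + (2.6)·(-1.2)) / 4 = -28.4/4 = -7.1
  s[Z,Z] = ((-3.2)·(-3.2) + (-2.2)·(-2.2) + (3.8)·(3.8) + (2.8)·(2.8) + (-1.2)·(-1.2)) / 4 = 38.8/4 = 9.7
  Sample standard deviations s_i = √(s[i,i]):
  s(X) = √(4.7) = 2.1679
  s(Y) = √(8.8) = 2.9665
  s(Z) = √(9.7) = 3.1145

Step 3 — r_{ij} = s_{ij} / (s_i · s_j):
  r[X,X] = 1 (diagonal).
  r[X,Y] = 4.4 / (2.1679 · 2.9665) = 4.4 / 6.4312 = 0.6842
  r[X,Z] = -4.8 / (2.1679 · 3.1145) = -4.8 / 6.752 = -0.7109
  r[Y,Y] = 1 (diagonal).
  r[Y,Z] = -7.1 / (2.9665 · 3.1145) = -7.1 / 9.239 = -0.7685
  r[Z,Z] = 1 (diagonal).

R is symmetric with unit diagonal. Assembling:

R = [[1, 0.6842, -0.7109],
 [0.6842, 1, -0.7685],
 [-0.7109, -0.7685, 1]]


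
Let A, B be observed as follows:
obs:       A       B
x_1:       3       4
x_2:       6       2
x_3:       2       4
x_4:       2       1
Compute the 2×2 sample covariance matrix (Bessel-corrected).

Step 1 — column means:
  mean(A) = (3 + 6 + 2 + 2) / 4 = 13/4 = 3.25
  mean(B) = (4 + 2 + 4 + 1) / 4 = 11/4 = 2.75

Step 2 — sample covariance S[i,j] = (1/(n-1)) · Σ_k (x_{k,i} - mean_i) · (x_{k,j} - mean_j), with n-1 = 3.
  S[A,A] = ((-0.25)·(-0.25) + (2.75)·(2.75) + (-1.25)·(-1.25) + (-1.25)·(-1.25)) / 3 = 10.75/3 = 3.5833
  S[A,B] = ((-0.25)·(1.25) + (2.75)·(-0.75) + (-1.25)·(1.25) + (-1.25)·(-1.75)) / 3 = -1.75/3 = -0.5833
  S[B,B] = ((1.25)·(1.25) + (-0.75)·(-0.75) + (1.25)·(1.25) + (-1.75)·(-1.75)) / 3 = 6.75/3 = 2.25

S is symmetric (S[j,i] = S[i,j]). Assembling:

S = [[3.5833, -0.5833],
 [-0.5833, 2.25]]


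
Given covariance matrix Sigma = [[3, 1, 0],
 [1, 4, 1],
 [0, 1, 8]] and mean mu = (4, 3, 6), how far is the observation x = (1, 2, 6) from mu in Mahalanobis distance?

Step 1 — centre the observation: (x - mu) = (-3, -1, 0).

Step 2 — invert Sigma (cofactor / det for 3×3, or solve directly):
  Sigma^{-1} = [[0.3647, -0.0941, 0.0118],
 [-0.0941, 0.2824, -0.0353],
 [0.0118, -0.0353, 0.1294]].

Step 3 — form the quadratic (x - mu)^T · Sigma^{-1} · (x - mu):
  Sigma^{-1} · (x - mu) = (-1, 0, 0).
  (x - mu)^T · [Sigma^{-1} · (x - mu)] = (-3)·(-1) + (-1)·(0) + (0)·(0) = 3.

Step 4 — take square root: d = √(3) ≈ 1.7321.

d(x, mu) = √(3) ≈ 1.7321


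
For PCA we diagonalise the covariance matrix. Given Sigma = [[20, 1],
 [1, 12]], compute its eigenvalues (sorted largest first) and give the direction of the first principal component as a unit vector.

Step 1 — characteristic polynomial of 2×2 Sigma:
  det(Sigma - λI) = λ² - trace · λ + det = 0.
  trace = 20 + 12 = 32, det = 20·12 - (1)² = 239.
Step 2 — discriminant:
  Δ = trace² - 4·det = 1024 - 956 = 68.
Step 3 — eigenvalues:
  λ = (trace ± √Δ)/2 = (32 ± 8.2462)/2,
  λ_1 = 20.1231,  λ_2 = 11.8769.

Step 4 — unit eigenvector for λ_1: solve (Sigma - λ_1 I)v = 0. First row:
  (20 - 20.1231)·v_x + (1)·v_y = 0, i.e. (-0.1231)·v_x + (1)·v_y = 0,
  so v ∝ (b, λ_1 - a) = (1, 0.1231) = u.
  ||u|| = √((1)² + (0.1231)²) = √(1.0152) ≈ 1.0075,
  v_1 = u/||u|| ≈ (0.9925, 0.1222) (||v_1|| = 1).

λ_1 = 20.1231,  λ_2 = 11.8769;  v_1 ≈ (0.9925, 0.1222)


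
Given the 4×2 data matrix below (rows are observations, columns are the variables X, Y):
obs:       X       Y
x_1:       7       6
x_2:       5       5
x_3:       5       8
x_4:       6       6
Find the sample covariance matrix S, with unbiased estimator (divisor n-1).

Step 1 — column means:
  mean(X) = (7 + 5 + 5 + 6) / 4 = 23/4 = 5.75
  mean(Y) = (6 + 5 + 8 + 6) / 4 = 25/4 = 6.25

Step 2 — sample covariance S[i,j] = (1/(n-1)) · Σ_k (x_{k,i} - mean_i) · (x_{k,j} - mean_j), with n-1 = 3.
  S[X,X] = ((1.25)·(1.25) + (-0.75)·(-0.75) + (-0.75)·(-0.75) + (0.25)·(0.25)) / 3 = 2.75/3 = 0.9167
  S[X,Y] = ((1.25)·(-0.25) + (-0.75)·(-1.25) + (-0.75)·(1.75) + (0.25)·(-0.25)) / 3 = -0.75/3 = -0.25
  S[Y,Y] = ((-0.25)·(-0.25) + (-1.25)·(-1.25) + (1.75)·(1.75) + (-0.25)·(-0.25)) / 3 = 4.75/3 = 1.5833

S is symmetric (S[j,i] = S[i,j]). Assembling:

S = [[0.9167, -0.25],
 [-0.25, 1.5833]]


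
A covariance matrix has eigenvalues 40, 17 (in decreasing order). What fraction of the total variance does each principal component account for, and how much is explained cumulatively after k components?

Step 1 — total variance = trace(Sigma) = Σ λ_i = 40 + 17 = 57.

Step 2 — fraction explained by component i = λ_i / Σ λ:
  PC1: 40/57 = 0.7018
  PC2: 17/57 = 0.2982

Step 3 — cumulative fraction after k components = (λ_1 + ... + λ_k) / Σ λ:
  k = 1: 40/57 = 0.7018
  k = 2: (40 + 17)/57 = 57/57 = 1

Summary (fraction, with percent):

explained: PC1 0.7018 (70.18%), PC2 0.2982 (29.82%);  cumulative: 0.7018, 1


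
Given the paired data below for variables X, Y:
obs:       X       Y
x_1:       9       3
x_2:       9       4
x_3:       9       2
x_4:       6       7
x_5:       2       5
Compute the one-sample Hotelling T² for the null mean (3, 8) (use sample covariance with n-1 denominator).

Step 1 — sample mean vector:
  mean(X) = (9 + 9 + 9 + 6 + 2) / 5 = 35/5 = 7
  mean(Y) = (3 + 4 + 2 + 7 + 5) / 5 = 21/5 = 4.2
  x̄ = (7, 4.2),  deviation x̄ - mu_0 = (7, 4.2) - (3, 8) = (4, -3.8).

Step 2 — sample covariance matrix, S[i,j] = (1/(n-1)) · Σ_k (x_{k,i} - mean_i) · (x_{k,j} - mean_j), divisor n-1 = 4:
  S[X,X] = ((2)·(2) + (2)·(2) + (2)·(2) + (-1)·(-1) + (-5)·(-5)) / 4 = 38/4 = 9.5
  S[X,Y] = ((2)·(-1.2) + (2)·(-0.2) + (2)·(-2.2) + (-1)·(2.8) + (-5)·(0.8)) / 4 = -14/4 = -3.5
  S[Y,Y] = ((-1.2)·(-1.2) + (-0.2)·(-0.2) + (-2.2)·(-2.2) + (2.8)·(2.8) + (0.8)·(0.8)) / 4 = 14.8/4 = 3.7
  S = [[9.5, -3.5],
 [-3.5, 3.7]].

Step 3 — invert S. det(S) = 9.5·3.7 - (-3.5)² = 22.9.
  S^{-1} = (1/det) · [[d, -b], [-b, a]] = [[0.1616, 0.1528],
 [0.1528, 0.4148]].

Step 4 — quadratic form (x̄ - mu_0)^T · S^{-1} · (x̄ - mu_0):
  S^{-1} · (x̄ - mu_0) = (0.0655, -0.9651),
  (x̄ - mu_0)^T · [...] = (4)·(0.0655) + (-3.8)·(-0.9651) = 3.9293.

Step 5 — scale by n: T² = 5 · 3.9293 = 19.6463.

T² ≈ 19.6463


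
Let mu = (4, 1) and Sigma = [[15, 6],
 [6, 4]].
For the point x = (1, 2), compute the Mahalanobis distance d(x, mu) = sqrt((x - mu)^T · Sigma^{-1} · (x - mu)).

Step 1 — centre the observation: (x - mu) = (-3, 1).

Step 2 — invert Sigma. det(Sigma) = 15·4 - (6)² = 24.
  Sigma^{-1} = (1/det) · [[d, -b], [-b, a]] = [[0.1667, -0.25],
 [-0.25, 0.625]].

Step 3 — form the quadratic (x - mu)^T · Sigma^{-1} · (x - mu):
  Sigma^{-1} · (x - mu) = (-0.75, 1.375).
  (x - mu)^T · [Sigma^{-1} · (x - mu)] = (-3)·(-0.75) + (1)·(1.375) = 3.625.

Step 4 — take square root: d = √(3.625) ≈ 1.9039.

d(x, mu) = √(3.625) ≈ 1.9039


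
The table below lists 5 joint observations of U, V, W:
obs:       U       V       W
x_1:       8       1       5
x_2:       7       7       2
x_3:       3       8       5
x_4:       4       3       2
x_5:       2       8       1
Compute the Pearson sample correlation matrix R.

Step 1 — column means:
  mean(U) = (8 + 7 + 3 + 4 + 2) / 5 = 24/5 = 4.8
  mean(V) = (1 + 7 + 8 + 3 + 8) / 5 = 27/5 = 5.4
  mean(W) = (5 + 2 + 5 + 2 + 1) / 5 = 15/5 = 3

Step 2 — sample variances and covariances s[i,j] = (1/(n-1)) · Σ_k (x_{k,i} - mean_i) · (x_{k,j} - mean_j), with n-1 = 4:
  s[U,U] = ((3.2)·(3.2) + (2.2)·(2.2) + (-1.8)·(-1.8) + (-0.8)·(-0.8) + (-2.8)·(-2.8)) / 4 = 26.8/4 = 6.7
  s[U,V] = ((3.2)·(-4.4) + (2.2)·(1.6) + (-1.8)·(2.6) + (-0.8)·(-2.4) + (-2.8)·(2.6)) / 4 = -20.6/4 = -5.15
  s[U,W] = ((3.2)·(2) + (2.2)·(-1) + (-1.8)·(2) + (-0.8)·(-1) + (-2.8)·(-2)) / 4 = 7/4 = 1.75
  s[V,V] = ((-4.4)·(-4.4) + (1.6)·(1.6) + (2.6)·(2.6) + (-2.4)·(-2.4) + (2.6)·(2.6)) / 4 = 41.2/4 = 10.3
  s[V,W] = ((-4.4)·(2) + (1.6)·(-1) + (2.6)·(2) + (-2.4)·(-1) + (2.6)·(-2)) / 4 = -8/4 = -2
  s[W,W] = ((2)·(2) + (-1)·(-1) + (2)·(2) + (-1)·(-1) + (-2)·(-2)) / 4 = 14/4 = 3.5
  Sample standard deviations s_i = √(s[i,i]):
  s(U) = √(6.7) = 2.5884
  s(V) = √(10.3) = 3.2094
  s(W) = √(3.5) = 1.8708

Step 3 — r_{ij} = s_{ij} / (s_i · s_j):
  r[U,U] = 1 (diagonal).
  r[U,V] = -5.15 / (2.5884 · 3.2094) = -5.15 / 8.3072 = -0.6199
  r[U,W] = 1.75 / (2.5884 · 1.8708) = 1.75 / 4.8425 = 0.3614
  r[V,V] = 1 (diagonal).
  r[V,W] = -2 / (3.2094 · 1.8708) = -2 / 6.0042 = -0.3331
  r[W,W] = 1 (diagonal).

R is symmetric with unit diagonal. Assembling:

R = [[1, -0.6199, 0.3614],
 [-0.6199, 1, -0.3331],
 [0.3614, -0.3331, 1]]


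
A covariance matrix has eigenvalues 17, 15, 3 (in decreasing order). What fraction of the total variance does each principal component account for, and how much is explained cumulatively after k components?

Step 1 — total variance = trace(Sigma) = Σ λ_i = 17 + 15 + 3 = 35.

Step 2 — fraction explained by component i = λ_i / Σ λ:
  PC1: 17/35 = 0.4857
  PC2: 15/35 = 0.4286
  PC3: 3/35 = 0.0857

Step 3 — cumulative fraction after k components = (λ_1 + ... + λ_k) / Σ λ:
  k = 1: 17/35 = 0.4857
  k = 2: (17 + 15)/35 = 32/35 = 0.9143
  k = 3: (17 + 15 + 3)/35 = 35/35 = 1

Summary (fraction, with percent):

explained: PC1 0.4857 (48.57%), PC2 0.4286 (42.86%), PC3 0.0857 (8.57%);  cumulative: 0.4857, 0.9143, 1


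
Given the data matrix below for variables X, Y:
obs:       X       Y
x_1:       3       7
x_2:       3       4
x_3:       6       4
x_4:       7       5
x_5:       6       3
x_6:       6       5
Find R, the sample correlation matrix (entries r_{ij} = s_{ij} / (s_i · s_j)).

Step 1 — column means:
  mean(X) = (3 + 3 + 6 + 7 + 6 + 6) / 6 = 31/6 = 5.1667
  mean(Y) = (7 + 4 + 4 + 5 + 3 + 5) / 6 = 28/6 = 4.6667

Step 2 — sample variances and covariances s[i,j] = (1/(n-1)) · Σ_k (x_{k,i} - mean_i) · (x_{k,j} - mean_j), with n-1 = 5:
  s[X,X] = ((-2.1667)·(-2.1667) + (-2.1667)·(-2.1667) + (0.8333)·(0.8333) + (1.8333)·(1.8333) + (0.8333)·(0.8333) + (0.8333)·(0.8333)) / 5 = 14.8333/5 = 2.9667
  s[X,Y] = ((-2.1667)·(2.3333) + (-2.1667)·(-0.6667) + (0.8333)·(-0.6667) + (1.8333)·(0.3333) + (0.8333)·(-1.6667) + (0.8333)·(0.3333)) / 5 = -4.6667/5 = -0.9333
  s[Y,Y] = ((2.3333)·(2.3333) + (-0.6667)·(-0.6667) + (-0.6667)·(-0.6667) + (0.3333)·(0.3333) + (-1.6667)·(-1.6667) + (0.3333)·(0.3333)) / 5 = 9.3333/5 = 1.8667
  Sample standard deviations s_i = √(s[i,i]):
  s(X) = √(2.9667) = 1.7224
  s(Y) = √(1.8667) = 1.3663

Step 3 — r_{ij} = s_{ij} / (s_i · s_j):
  r[X,X] = 1 (diagonal).
  r[X,Y] = -0.9333 / (1.7224 · 1.3663) = -0.9333 / 2.3532 = -0.3966
  r[Y,Y] = 1 (diagonal).

R is symmetric with unit diagonal. Assembling:

R = [[1, -0.3966],
 [-0.3966, 1]]


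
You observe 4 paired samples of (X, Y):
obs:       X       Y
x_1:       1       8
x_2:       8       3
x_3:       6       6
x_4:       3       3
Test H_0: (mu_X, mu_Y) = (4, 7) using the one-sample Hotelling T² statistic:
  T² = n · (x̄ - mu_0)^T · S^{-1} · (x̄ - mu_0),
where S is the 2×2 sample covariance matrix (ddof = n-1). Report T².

Step 1 — sample mean vector:
  mean(X) = (1 + 8 + 6 + 3) / 4 = 18/4 = 4.5
  mean(Y) = (8 + 3 + 6 + 3) / 4 = 20/4 = 5
  x̄ = (4.5, 5),  deviation x̄ - mu_0 = (4.5, 5) - (4, 7) = (0.5, -2).

Step 2 — sample covariance matrix, S[i,j] = (1/(n-1)) · Σ_k (x_{k,i} - mean_i) · (x_{k,j} - mean_j), divisor n-1 = 3:
  S[X,X] = ((-3.5)·(-3.5) + (3.5)·(3.5) + (1.5)·(1.5) + (-1.5)·(-1.5)) / 3 = 29/3 = 9.6667
  S[X,Y] = ((-3.5)·(3) + (3.5)·(-2) + (1.5)·(1) + (-1.5)·(-2)) / 3 = -13/3 = -4.3333
  S[Y,Y] = ((3)·(3) + (-2)·(-2) + (1)·(1) + (-2)·(-2)) / 3 = 18/3 = 6
  S = [[9.6667, -4.3333],
 [-4.3333, 6]].

Step 3 — invert S. det(S) = 9.6667·6 - (-4.3333)² = 39.2222.
  S^{-1} = (1/det) · [[d, -b], [-b, a]] = [[0.153, 0.1105],
 [0.1105, 0.2465]].

Step 4 — quadratic form (x̄ - mu_0)^T · S^{-1} · (x̄ - mu_0):
  S^{-1} · (x̄ - mu_0) = (-0.1445, -0.4377),
  (x̄ - mu_0)^T · [...] = (0.5)·(-0.1445) + (-2)·(-0.4377) = 0.8031.

Step 5 — scale by n: T² = 4 · 0.8031 = 3.2125.

T² ≈ 3.2125


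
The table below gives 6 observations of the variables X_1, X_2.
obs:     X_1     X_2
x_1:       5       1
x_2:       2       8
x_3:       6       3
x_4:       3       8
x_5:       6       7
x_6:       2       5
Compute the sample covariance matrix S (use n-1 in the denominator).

Step 1 — column means:
  mean(X_1) = (5 + 2 + 6 + 3 + 6 + 2) / 6 = 24/6 = 4
  mean(X_2) = (1 + 8 + 3 + 8 + 7 + 5) / 6 = 32/6 = 5.3333

Step 2 — sample covariance S[i,j] = (1/(n-1)) · Σ_k (x_{k,i} - mean_i) · (x_{k,j} - mean_j), with n-1 = 5.
  S[X_1,X_1] = ((1)·(1) + (-2)·(-2) + (2)·(2) + (-1)·(-1) + (2)·(2) + (-2)·(-2)) / 5 = 18/5 = 3.6
  S[X_1,X_2] = ((1)·(-4.3333) + (-2)·(2.6667) + (2)·(-2.3333) + (-1)·(2.6667) + (2)·(1.6667) + (-2)·(-0.3333)) / 5 = -13/5 = -2.6
  S[X_2,X_2] = ((-4.3333)·(-4.3333) + (2.6667)·(2.6667) + (-2.3333)·(-2.3333) + (2.6667)·(2.6667) + (1.6667)·(1.6667) + (-0.3333)·(-0.3333)) / 5 = 41.3333/5 = 8.2667

S is symmetric (S[j,i] = S[i,j]). Assembling:

S = [[3.6, -2.6],
 [-2.6, 8.2667]]


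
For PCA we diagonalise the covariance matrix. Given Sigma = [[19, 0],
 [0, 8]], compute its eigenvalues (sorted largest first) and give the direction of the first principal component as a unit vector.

Step 1 — characteristic polynomial of 2×2 Sigma:
  det(Sigma - λI) = λ² - trace · λ + det = 0.
  trace = 19 + 8 = 27, det = 19·8 - (0)² = 152.
Step 2 — discriminant:
  Δ = trace² - 4·det = 729 - 608 = 121.
Step 3 — eigenvalues:
  λ = (trace ± √Δ)/2 = (27 ± 11)/2,
  λ_1 = 19,  λ_2 = 8.

Step 4 — unit eigenvector for λ_1: Sigma is diagonal, so its eigenvectors are the coordinate axes. λ_1 = 19 is the diagonal entry on the first coordinate axis, hence
  v_1 = (1, 0) (||v_1|| = 1).

λ_1 = 19,  λ_2 = 8;  v_1 ≈ (1, 0)


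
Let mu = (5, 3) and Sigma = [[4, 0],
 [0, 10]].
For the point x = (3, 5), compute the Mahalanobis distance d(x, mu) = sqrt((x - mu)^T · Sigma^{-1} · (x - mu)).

Step 1 — centre the observation: (x - mu) = (-2, 2).

Step 2 — invert Sigma. det(Sigma) = 4·10 - (0)² = 40.
  Sigma^{-1} = (1/det) · [[d, -b], [-b, a]] = [[0.25, 0],
 [0, 0.1]].

Step 3 — form the quadratic (x - mu)^T · Sigma^{-1} · (x - mu):
  Sigma^{-1} · (x - mu) = (-0.5, 0.2).
  (x - mu)^T · [Sigma^{-1} · (x - mu)] = (-2)·(-0.5) + (2)·(0.2) = 1.4.

Step 4 — take square root: d = √(1.4) ≈ 1.1832.

d(x, mu) = √(1.4) ≈ 1.1832


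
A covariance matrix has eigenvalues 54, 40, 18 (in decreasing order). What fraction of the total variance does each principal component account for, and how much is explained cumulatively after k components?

Step 1 — total variance = trace(Sigma) = Σ λ_i = 54 + 40 + 18 = 112.

Step 2 — fraction explained by component i = λ_i / Σ λ:
  PC1: 54/112 = 0.4821
  PC2: 40/112 = 0.3571
  PC3: 18/112 = 0.1607

Step 3 — cumulative fraction after k components = (λ_1 + ... + λ_k) / Σ λ:
  k = 1: 54/112 = 0.4821
  k = 2: (54 + 40)/112 = 94/112 = 0.8393
  k = 3: (54 + 40 + 18)/112 = 112/112 = 1

Summary (fraction, with percent):

explained: PC1 0.4821 (48.21%), PC2 0.3571 (35.71%), PC3 0.1607 (16.07%);  cumulative: 0.4821, 0.8393, 1


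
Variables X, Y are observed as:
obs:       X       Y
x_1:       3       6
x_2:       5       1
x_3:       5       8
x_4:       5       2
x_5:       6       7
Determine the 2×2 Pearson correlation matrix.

Step 1 — column means:
  mean(X) = (3 + 5 + 5 + 5 + 6) / 5 = 24/5 = 4.8
  mean(Y) = (6 + 1 + 8 + 2 + 7) / 5 = 24/5 = 4.8

Step 2 — sample variances and covariances s[i,j] = (1/(n-1)) · Σ_k (x_{k,i} - mean_i) · (x_{k,j} - mean_j), with n-1 = 4:
  s[X,X] = ((-1.8)·(-1.8) + (0.2)·(0.2) + (0.2)·(0.2) + (0.2)·(0.2) + (1.2)·(1.2)) / 4 = 4.8/4 = 1.2
  s[X,Y] = ((-1.8)·(1.2) + (0.2)·(-3.8) + (0.2)·(3.2) + (0.2)·(-2.8) + (1.2)·(2.2)) / 4 = -0.2/4 = -0.05
  s[Y,Y] = ((1.2)·(1.2) + (-3.8)·(-3.8) + (3.2)·(3.2) + (-2.8)·(-2.8) + (2.2)·(2.2)) / 4 = 38.8/4 = 9.7
  Sample standard deviations s_i = √(s[i,i]):
  s(X) = √(1.2) = 1.0954
  s(Y) = √(9.7) = 3.1145

Step 3 — r_{ij} = s_{ij} / (s_i · s_j):
  r[X,X] = 1 (diagonal).
  r[X,Y] = -0.05 / (1.0954 · 3.1145) = -0.05 / 3.4117 = -0.0147
  r[Y,Y] = 1 (diagonal).

R is symmetric with unit diagonal. Assembling:

R = [[1, -0.0147],
 [-0.0147, 1]]


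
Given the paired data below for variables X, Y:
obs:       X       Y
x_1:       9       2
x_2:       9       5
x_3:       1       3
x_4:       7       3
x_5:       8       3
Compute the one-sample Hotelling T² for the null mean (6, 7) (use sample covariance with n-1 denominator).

Step 1 — sample mean vector:
  mean(X) = (9 + 9 + 1 + 7 + 8) / 5 = 34/5 = 6.8
  mean(Y) = (2 + 5 + 3 + 3 + 3) / 5 = 16/5 = 3.2
  x̄ = (6.8, 3.2),  deviation x̄ - mu_0 = (6.8, 3.2) - (6, 7) = (0.8, -3.8).

Step 2 — sample covariance matrix, S[i,j] = (1/(n-1)) · Σ_k (x_{k,i} - mean_i) · (x_{k,j} - mean_j), divisor n-1 = 4:
  S[X,X] = ((2.2)·(2.2) + (2.2)·(2.2) + (-5.8)·(-5.8) + (0.2)·(0.2) + (1.2)·(1.2)) / 4 = 44.8/4 = 11.2
  S[X,Y] = ((2.2)·(-1.2) + (2.2)·(1.8) + (-5.8)·(-0.2) + (0.2)·(-0.2) + (1.2)·(-0.2)) / 4 = 2.2/4 = 0.55
  S[Y,Y] = ((-1.2)·(-1.2) + (1.8)·(1.8) + (-0.2)·(-0.2) + (-0.2)·(-0.2) + (-0.2)·(-0.2)) / 4 = 4.8/4 = 1.2
  S = [[11.2, 0.55],
 [0.55, 1.2]].

Step 3 — invert S. det(S) = 11.2·1.2 - (0.55)² = 13.1375.
  S^{-1} = (1/det) · [[d, -b], [-b, a]] = [[0.0913, -0.0419],
 [-0.0419, 0.8525]].

Step 4 — quadratic form (x̄ - mu_0)^T · S^{-1} · (x̄ - mu_0):
  S^{-1} · (x̄ - mu_0) = (0.2322, -3.2731),
  (x̄ - mu_0)^T · [...] = (0.8)·(0.2322) + (-3.8)·(-3.2731) = 12.6234.

Step 5 — scale by n: T² = 5 · 12.6234 = 63.117.

T² ≈ 63.117


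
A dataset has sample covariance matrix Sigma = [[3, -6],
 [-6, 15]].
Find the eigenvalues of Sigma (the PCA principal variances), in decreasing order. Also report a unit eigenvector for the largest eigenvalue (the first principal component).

Step 1 — characteristic polynomial of 2×2 Sigma:
  det(Sigma - λI) = λ² - trace · λ + det = 0.
  trace = 3 + 15 = 18, det = 3·15 - (-6)² = 9.
Step 2 — discriminant:
  Δ = trace² - 4·det = 324 - 36 = 288.
Step 3 — eigenvalues:
  λ = (trace ± √Δ)/2 = (18 ± 16.9706)/2,
  λ_1 = 17.4853,  λ_2 = 0.5147.

Step 4 — unit eigenvector for λ_1: solve (Sigma - λ_1 I)v = 0. First row:
  (3 - 17.4853)·v_x + (-6)·v_y = 0, i.e. (-14.4853)·v_x + (-6)·v_y = 0,
  so v ∝ (b, λ_1 - a) = (-6, 14.4853); multiply by -1 so the first entry is positive: u = (6, -14.4853).
  ||u|| = √((6)² + (-14.4853)²) = √(245.8234) ≈ 15.6788,
  v_1 = u/||u|| ≈ (0.3827, -0.9239) (||v_1|| = 1).

λ_1 = 17.4853,  λ_2 = 0.5147;  v_1 ≈ (0.3827, -0.9239)


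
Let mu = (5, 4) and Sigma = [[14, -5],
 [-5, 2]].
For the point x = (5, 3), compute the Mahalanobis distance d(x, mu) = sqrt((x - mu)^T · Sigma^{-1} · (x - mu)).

Step 1 — centre the observation: (x - mu) = (0, -1).

Step 2 — invert Sigma. det(Sigma) = 14·2 - (-5)² = 3.
  Sigma^{-1} = (1/det) · [[d, -b], [-b, a]] = [[0.6667, 1.6667],
 [1.6667, 4.6667]].

Step 3 — form the quadratic (x - mu)^T · Sigma^{-1} · (x - mu):
  Sigma^{-1} · (x - mu) = (-1.6667, -4.6667).
  (x - mu)^T · [Sigma^{-1} · (x - mu)] = (0)·(-1.6667) + (-1)·(-4.6667) = 4.6667.

Step 4 — take square root: d = √(4.6667) ≈ 2.1602.

d(x, mu) = √(4.6667) ≈ 2.1602


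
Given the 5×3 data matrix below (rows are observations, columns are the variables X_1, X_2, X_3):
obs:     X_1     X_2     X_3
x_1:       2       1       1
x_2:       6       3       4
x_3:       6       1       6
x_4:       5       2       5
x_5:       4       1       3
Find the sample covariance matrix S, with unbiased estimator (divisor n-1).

Step 1 — column means:
  mean(X_1) = (2 + 6 + 6 + 5 + 4) / 5 = 23/5 = 4.6
  mean(X_2) = (1 + 3 + 1 + 2 + 1) / 5 = 8/5 = 1.6
  mean(X_3) = (1 + 4 + 6 + 5 + 3) / 5 = 19/5 = 3.8

Step 2 — sample covariance S[i,j] = (1/(n-1)) · Σ_k (x_{k,i} - mean_i) · (x_{k,j} - mean_j), with n-1 = 4.
  S[X_1,X_1] = ((-2.6)·(-2.6) + (1.4)·(1.4) + (1.4)·(1.4) + (0.4)·(0.4) + (-0.6)·(-0.6)) / 4 = 11.2/4 = 2.8
  S[X_1,X_2] = ((-2.6)·(-0.6) + (1.4)·(1.4) + (1.4)·(-0.6) + (0.4)·(0.4) + (-0.6)·(-0.6)) / 4 = 3.2/4 = 0.8
  S[X_1,X_3] = ((-2.6)·(-2.8) + (1.4)·(0.2) + (1.4)·(2.2) + (0.4)·(1.2) + (-0.6)·(-0.8)) / 4 = 11.6/4 = 2.9
  S[X_2,X_2] = ((-0.6)·(-0.6) + (1.4)·(1.4) + (-0.6)·(-0.6) + (0.4)·(0.4) + (-0.6)·(-0.6)) / 4 = 3.2/4 = 0.8
  S[X_2,X_3] = ((-0.6)·(-2.8) + (1.4)·(0.2) + (-0.6)·(2.2) + (0.4)·(1.2) + (-0.6)·(-0.8)) / 4 = 1.6/4 = 0.4
  S[X_3,X_3] = ((-2.8)·(-2.8) + (0.2)·(0.2) + (2.2)·(2.2) + (1.2)·(1.2) + (-0.8)·(-0.8)) / 4 = 14.8/4 = 3.7

S is symmetric (S[j,i] = S[i,j]). Assembling:

S = [[2.8, 0.8, 2.9],
 [0.8, 0.8, 0.4],
 [2.9, 0.4, 3.7]]


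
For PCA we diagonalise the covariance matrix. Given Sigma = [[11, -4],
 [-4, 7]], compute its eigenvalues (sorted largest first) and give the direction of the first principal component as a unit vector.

Step 1 — characteristic polynomial of 2×2 Sigma:
  det(Sigma - λI) = λ² - trace · λ + det = 0.
  trace = 11 + 7 = 18, det = 11·7 - (-4)² = 61.
Step 2 — discriminant:
  Δ = trace² - 4·det = 324 - 244 = 80.
Step 3 — eigenvalues:
  λ = (trace ± √Δ)/2 = (18 ± 8.9443)/2,
  λ_1 = 13.4721,  λ_2 = 4.5279.

Step 4 — unit eigenvector for λ_1: solve (Sigma - λ_1 I)v = 0. First row:
  (11 - 13.4721)·v_x + (-4)·v_y = 0, i.e. (-2.4721)·v_x + (-4)·v_y = 0,
  so v ∝ (b, λ_1 - a) = (-4, 2.4721); multiply by -1 so the first entry is positive: u = (4, -2.4721).
  ||u|| = √((4)² + (-2.4721)²) = √(22.1115) ≈ 4.7023,
  v_1 = u/||u|| ≈ (0.8507, -0.5257) (||v_1|| = 1).

λ_1 = 13.4721,  λ_2 = 4.5279;  v_1 ≈ (0.8507, -0.5257)


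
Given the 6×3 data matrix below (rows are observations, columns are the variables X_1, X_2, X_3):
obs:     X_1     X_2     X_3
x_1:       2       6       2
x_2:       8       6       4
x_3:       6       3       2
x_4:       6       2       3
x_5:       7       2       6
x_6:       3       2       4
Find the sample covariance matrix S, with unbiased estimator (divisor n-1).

Step 1 — column means:
  mean(X_1) = (2 + 8 + 6 + 6 + 7 + 3) / 6 = 32/6 = 5.3333
  mean(X_2) = (6 + 6 + 3 + 2 + 2 + 2) / 6 = 21/6 = 3.5
  mean(X_3) = (2 + 4 + 2 + 3 + 6 + 4) / 6 = 21/6 = 3.5

Step 2 — sample covariance S[i,j] = (1/(n-1)) · Σ_k (x_{k,i} - mean_i) · (x_{k,j} - mean_j), with n-1 = 5.
  S[X_1,X_1] = ((-3.3333)·(-3.3333) + (2.6667)·(2.6667) + (0.6667)·(0.6667) + (0.6667)·(0.6667) + (1.6667)·(1.6667) + (-2.3333)·(-2.3333)) / 5 = 27.3333/5 = 5.4667
  S[X_1,X_2] = ((-3.3333)·(2.5) + (2.6667)·(2.5) + (0.6667)·(-0.5) + (0.6667)·(-1.5) + (1.6667)·(-1.5) + (-2.3333)·(-1.5)) / 5 = -2/5 = -0.4
  S[X_1,X_3] = ((-3.3333)·(-1.5) + (2.6667)·(0.5) + (0.6667)·(-1.5) + (0.6667)·(-0.5) + (1.6667)·(2.5) + (-2.3333)·(0.5)) / 5 = 8/5 = 1.6
  S[X_2,X_2] = ((2.5)·(2.5) + (2.5)·(2.5) + (-0.5)·(-0.5) + (-1.5)·(-1.5) + (-1.5)·(-1.5) + (-1.5)·(-1.5)) / 5 = 19.5/5 = 3.9
  S[X_2,X_3] = ((2.5)·(-1.5) + (2.5)·(0.5) + (-0.5)·(-1.5) + (-1.5)·(-0.5) + (-1.5)·(2.5) + (-1.5)·(0.5)) / 5 = -5.5/5 = -1.1
  S[X_3,X_3] = ((-1.5)·(-1.5) + (0.5)·(0.5) + (-1.5)·(-1.5) + (-0.5)·(-0.5) + (2.5)·(2.5) + (0.5)·(0.5)) / 5 = 11.5/5 = 2.3

S is symmetric (S[j,i] = S[i,j]). Assembling:

S = [[5.4667, -0.4, 1.6],
 [-0.4, 3.9, -1.1],
 [1.6, -1.1, 2.3]]
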